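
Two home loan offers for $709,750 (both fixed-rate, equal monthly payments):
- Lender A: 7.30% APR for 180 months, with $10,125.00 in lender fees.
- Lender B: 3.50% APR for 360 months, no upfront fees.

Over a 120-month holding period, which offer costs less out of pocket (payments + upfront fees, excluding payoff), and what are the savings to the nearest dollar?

Lender A: at 7.30% the monthly rate is 0.0060833, so the payment is 709,750 × 0.0060833 / (1 − 1.0060833^−180) = $6,499.06.
Lender B: at 3.50% the monthly rate is 0.0029167, so the payment is 709,750 × 0.0029167 / (1 − 1.0029167^−360) = $3,187.09.
Over 120 months: Lender A costs 120 × $6,499.06 + $10,125.00 = $790,012.20; Lender B costs 120 × $3,187.09 = $382,450.80.
Lender B is cheaper by $790,012.20 − $382,450.80 = $407,561.40.

Lender B by $407,561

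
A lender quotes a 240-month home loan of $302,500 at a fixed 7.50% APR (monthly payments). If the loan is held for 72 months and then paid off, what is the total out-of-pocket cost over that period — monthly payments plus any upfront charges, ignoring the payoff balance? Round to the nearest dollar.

Monthly rate = 7.5%/12 = 0.0062500; payment = 302,500 × 0.0062500 / (1 − (1+0.0062500)^−240) = $2,436.92.
Total outlay = 72 × $2,436.92 = $175,458.24.

$175,458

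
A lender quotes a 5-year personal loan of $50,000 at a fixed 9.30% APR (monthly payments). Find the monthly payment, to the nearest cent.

At 9.30% the monthly rate is 0.0077500, so the payment is 50,000 × 0.0077500 / (1 − 1.0077500^−60) = $1,045.21.

$1,045.21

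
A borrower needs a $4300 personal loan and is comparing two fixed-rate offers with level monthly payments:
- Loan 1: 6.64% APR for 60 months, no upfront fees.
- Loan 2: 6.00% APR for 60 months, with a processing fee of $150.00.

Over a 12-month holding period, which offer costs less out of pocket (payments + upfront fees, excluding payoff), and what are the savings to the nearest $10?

Loan 1 by $130

Loan 1: monthly rate = 6.64%/12 = 0.0055333; payment = 4,300 × 0.0055333 / (1 − (1+0.0055333)^−60) = $84.42.
Loan 2: at 6.00% the monthly rate is 0.0050000, so the payment is 4,300 × 0.0050000 / (1 − 1.0050000^−60) = $83.13.
Over 12 months: Loan 1 costs 12 × $84.42 = $1,013.04; Loan 2 costs 12 × $83.13 + $150.00 = $1,147.56.
Loan 1 is cheaper by $1,147.56 − $1,013.04 = $134.52.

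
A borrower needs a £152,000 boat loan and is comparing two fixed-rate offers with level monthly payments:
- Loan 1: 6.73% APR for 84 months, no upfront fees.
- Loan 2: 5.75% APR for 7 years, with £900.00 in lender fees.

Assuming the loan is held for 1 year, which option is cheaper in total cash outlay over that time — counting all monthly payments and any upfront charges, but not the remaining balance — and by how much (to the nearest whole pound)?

Loan 1 by £39

Loan 1: monthly rate = 6.73%/12 = 0.0056083; payment = 152,000 × 0.0056083 / (1 − (1+0.0056083)^−84) = £2,274.08.
Loan 2: at 5.75% the monthly rate is 0.0047917, so the payment is 152,000 × 0.0047917 / (1 − 1.0047917^−84) = £2,202.33.
Over 12 months: Loan 1 costs 12 × £2,274.08 = £27,288.96; Loan 2 costs 12 × £2,202.33 + £900.00 = £27,327.96.
Loan 1 is cheaper by £27,327.96 − £27,288.96 = £39.00.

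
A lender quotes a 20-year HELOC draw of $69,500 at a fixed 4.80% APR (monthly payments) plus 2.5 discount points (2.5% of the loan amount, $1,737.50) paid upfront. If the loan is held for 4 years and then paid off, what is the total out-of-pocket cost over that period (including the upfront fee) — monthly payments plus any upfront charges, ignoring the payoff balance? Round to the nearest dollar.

At 4.80% the monthly rate is 0.0040000, so the payment is 69,500 × 0.0040000 / (1 − 1.0040000^−240) = $451.03.
Total outlay = 48 × $451.03 + $1,737.50 = $23,386.94.

$23,387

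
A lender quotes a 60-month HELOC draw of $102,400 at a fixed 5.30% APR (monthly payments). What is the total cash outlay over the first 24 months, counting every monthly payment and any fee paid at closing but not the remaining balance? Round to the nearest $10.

$46,720

Monthly rate = 5.3%/12 = 0.0044167; payment = 102,400 × 0.0044167 / (1 − (1+0.0044167)^−60) = $1,946.52.
Total outlay = 24 × $1,946.52 = $46,716.48.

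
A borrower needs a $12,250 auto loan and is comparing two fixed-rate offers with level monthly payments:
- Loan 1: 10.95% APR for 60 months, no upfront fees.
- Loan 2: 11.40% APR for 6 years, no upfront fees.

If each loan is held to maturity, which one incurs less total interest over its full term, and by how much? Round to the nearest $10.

Loan 1: monthly rate = 10.95%/12 = 0.0091250; payment = 12,250 × 0.0091250 / (1 − (1+0.0091250)^−60) = $266.04.
Total interest on Loan 1 = 60 × $266.04 − $12,250 = $3,712.40.
Loan 2: at 11.40% the monthly rate is 0.0095000, so the payment is 12,250 × 0.0095000 / (1 − 1.0095000^−72) = $235.68.
Total interest on Loan 2 = 72 × $235.68 − $12,250 = $4,718.96.
Loan 1 is lower by $1,006.56.

Loan 1 by $1,010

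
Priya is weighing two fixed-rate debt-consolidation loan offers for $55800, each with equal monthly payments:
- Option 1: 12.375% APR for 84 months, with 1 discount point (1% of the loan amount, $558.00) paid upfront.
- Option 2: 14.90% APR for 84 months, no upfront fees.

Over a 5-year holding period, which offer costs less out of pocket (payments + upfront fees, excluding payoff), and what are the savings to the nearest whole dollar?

Option 1 by $4,085

Option 1: at 12.375% the monthly rate is 0.0103125, so the payment is 55,800 × 0.0103125 / (1 − 1.0103125^−84) = $996.25.
Option 2: monthly rate = 14.9%/12 = 0.0124167; payment = 55,800 × 0.0124167 / (1 − (1+0.0124167)^−84) = $1,073.63.
Over 60 months: Option 1 costs 60 × $996.25 + $558.00 = $60,333.00; Option 2 costs 60 × $1,073.63 = $64,417.80.
Option 1 is cheaper by $64,417.80 − $60,333.00 = $4,084.80.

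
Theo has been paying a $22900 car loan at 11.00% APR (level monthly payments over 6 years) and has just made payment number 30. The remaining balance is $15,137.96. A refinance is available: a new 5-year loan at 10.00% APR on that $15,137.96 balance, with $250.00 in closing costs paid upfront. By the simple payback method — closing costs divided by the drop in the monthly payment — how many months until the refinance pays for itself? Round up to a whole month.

3 months

Current payment = 22,900 × 11%/12 / (1 − (1+0.0091667)^−72) = $435.88.
Refinanced payment = 15,137.96 × 0.0083333 / (1 − (1+0.0083333)^−60) = $321.64.
Monthly savings = $435.88 − $321.64 = $114.24.
Break-even = $250.00 / $114.24 = 2.19 → 3 months.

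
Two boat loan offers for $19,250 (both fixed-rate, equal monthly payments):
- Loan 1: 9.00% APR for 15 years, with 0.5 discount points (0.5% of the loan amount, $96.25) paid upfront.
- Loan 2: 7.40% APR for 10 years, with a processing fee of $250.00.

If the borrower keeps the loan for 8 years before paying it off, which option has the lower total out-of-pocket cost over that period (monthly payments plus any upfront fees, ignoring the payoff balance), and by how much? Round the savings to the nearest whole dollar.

Loan 1 by $3,250

Loan 1: monthly rate = 9%/12 = 0.0075000; payment = 19,250 × 0.0075000 / (1 − (1+0.0075000)^−180) = $195.25.
Loan 2: monthly rate = 7.4%/12 = 0.0061667; payment = 19,250 × 0.0061667 / (1 − (1+0.0061667)^−120) = $227.50.
Over 96 months: Loan 1 costs 96 × $195.25 + $96.25 = $18,840.25; Loan 2 costs 96 × $227.50 + $250.00 = $22,090.00.
Loan 1 is cheaper by $22,090.00 − $18,840.25 = $3,249.75.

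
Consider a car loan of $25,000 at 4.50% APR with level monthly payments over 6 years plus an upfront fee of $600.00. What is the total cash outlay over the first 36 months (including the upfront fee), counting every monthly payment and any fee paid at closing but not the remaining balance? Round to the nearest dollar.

At 4.50% the monthly rate is 0.0037500, so the payment is 25,000 × 0.0037500 / (1 − 1.0037500^−72) = $396.85.
Total outlay = 36 × $396.85 + $600.00 = $14,886.60.

$14,887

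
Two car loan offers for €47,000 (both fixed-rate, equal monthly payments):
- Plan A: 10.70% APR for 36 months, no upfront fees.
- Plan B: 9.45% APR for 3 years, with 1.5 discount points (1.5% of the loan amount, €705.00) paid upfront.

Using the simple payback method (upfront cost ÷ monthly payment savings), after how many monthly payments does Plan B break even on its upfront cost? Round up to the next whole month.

Plan A: monthly rate = 10.7%/12 = 0.0089167; payment = 47,000 × 0.0089167 / (1 − (1+0.0089167)^−36) = €1,532.05.
Plan B: monthly rate = 9.45%/12 = 0.0078750; payment = 47,000 × 0.0078750 / (1 − (1+0.0078750)^−36) = €1,504.45.
Monthly savings = €1,532.05 − €1,504.45 = €27.60.
Break-even = €705.00 / €27.60 = 25.54 → 26 months.

26 months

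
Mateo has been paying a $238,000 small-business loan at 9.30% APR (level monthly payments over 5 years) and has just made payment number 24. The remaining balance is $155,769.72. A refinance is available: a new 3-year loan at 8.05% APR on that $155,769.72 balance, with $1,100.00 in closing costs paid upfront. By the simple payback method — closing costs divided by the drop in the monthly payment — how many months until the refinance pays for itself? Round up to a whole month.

13 months

Current payment = 238,000 × 9.3%/12 / (1 − (1+0.0077500)^−60) = $4,975.21.
Refinanced payment = 155,769.72 × 0.0067083 / (1 − (1+0.0067083)^−36) = $4,884.85.
Monthly savings = $4,975.21 − $4,884.85 = $90.36.
Break-even = $1,100.00 / $90.36 = 12.17 → 13 months.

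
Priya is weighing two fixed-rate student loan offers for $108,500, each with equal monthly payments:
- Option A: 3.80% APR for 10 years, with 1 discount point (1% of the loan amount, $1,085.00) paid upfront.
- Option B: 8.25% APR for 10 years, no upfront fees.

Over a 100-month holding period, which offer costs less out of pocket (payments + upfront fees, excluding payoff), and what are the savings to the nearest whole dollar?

Option A by $23,170

Option A: at 3.80% the monthly rate is 0.0031667, so the payment is 108,500 × 0.0031667 / (1 − 1.0031667^−120) = $1,088.23.
Option B: at 8.25% the monthly rate is 0.0068750, so the payment is 108,500 × 0.0068750 / (1 − 1.0068750^−120) = $1,330.78.
Over 100 months: Option A costs 100 × $1,088.23 + $1,085.00 = $109,908.00; Option B costs 100 × $1,330.78 = $133,078.00.
Option A is cheaper by $133,078.00 − $109,908.00 = $23,170.00.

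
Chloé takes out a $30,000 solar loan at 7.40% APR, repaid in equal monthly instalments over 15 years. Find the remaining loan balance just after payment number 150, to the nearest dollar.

With monthly rate i = 7.4%/12 = 0.0061667, the balance after k of n payments is P · [(1+i)^n − (1+i)^k] / [(1+i)^n − 1].
(1+0.0061667)^180 = 3.02403341 and (1+0.0061667)^150 = 2.51471528, so the balance is 30,000 × (3.02403341 − 2.51471528) / (3.02403341 − 1) = $7,549.06.

$7,549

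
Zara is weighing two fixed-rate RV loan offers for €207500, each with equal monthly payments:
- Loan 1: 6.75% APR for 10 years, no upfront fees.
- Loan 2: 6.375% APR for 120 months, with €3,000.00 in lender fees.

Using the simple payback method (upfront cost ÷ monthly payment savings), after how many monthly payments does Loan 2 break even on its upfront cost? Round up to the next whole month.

76 months

Loan 1: monthly rate = 6.75%/12 = 0.0056250; payment = 207,500 × 0.0056250 / (1 − (1+0.0056250)^−120) = €2,382.60.
Loan 2: at 6.375% the monthly rate is 0.0053125, so the payment is 207,500 × 0.0053125 / (1 − 1.0053125^−120) = €2,342.94.
Monthly savings = €2,382.60 − €2,342.94 = €39.66.
Break-even = €3,000.00 / €39.66 = 75.64 → 76 months.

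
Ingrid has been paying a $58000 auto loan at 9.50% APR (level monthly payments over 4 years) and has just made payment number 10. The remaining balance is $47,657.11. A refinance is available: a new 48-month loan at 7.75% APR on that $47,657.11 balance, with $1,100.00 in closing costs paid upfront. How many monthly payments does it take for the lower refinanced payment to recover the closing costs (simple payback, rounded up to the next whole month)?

Current payment = 58,000 × 9.5%/12 / (1 − (1+0.0079167)^−48) = $1,457.14.
Refinanced payment = 47,657.11 × 0.0064583 / (1 − (1+0.0064583)^−48) = $1,157.86.
Monthly savings = $1,457.14 − $1,157.86 = $299.28.
Break-even = $1,100.00 / $299.28 = 3.68 → 4 months.

4 months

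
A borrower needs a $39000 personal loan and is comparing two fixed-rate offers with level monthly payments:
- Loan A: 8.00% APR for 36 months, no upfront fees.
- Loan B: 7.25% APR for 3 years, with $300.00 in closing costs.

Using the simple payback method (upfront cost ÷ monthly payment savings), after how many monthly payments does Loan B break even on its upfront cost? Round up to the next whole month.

Loan A: at 8.00% the monthly rate is 0.0066667, so the payment is 39,000 × 0.0066667 / (1 − 1.0066667^−36) = $1,222.12.
Loan B: monthly rate = 7.25%/12 = 0.0060417; payment = 39,000 × 0.0060417 / (1 − (1+0.0060417)^−36) = $1,208.67.
Monthly savings = $1,222.12 − $1,208.67 = $13.45.
Break-even = $300.00 / $13.45 = 22.30 → 23 months.

23 months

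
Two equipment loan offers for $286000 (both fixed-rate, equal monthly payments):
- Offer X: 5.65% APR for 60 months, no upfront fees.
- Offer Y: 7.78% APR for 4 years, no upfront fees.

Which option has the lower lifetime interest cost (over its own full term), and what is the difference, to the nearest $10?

Offer X: monthly rate = 5.65%/12 = 0.0047083; payment = 286,000 × 0.0047083 / (1 − (1+0.0047083)^−60) = $5,482.76.
Total interest on Offer X = 60 × $5,482.76 − $286,000 = $42,965.60.
Offer Y: monthly rate = 7.78%/12 = 0.0064833; payment = 286,000 × 0.0064833 / (1 − (1+0.0064833)^−48) = $6,952.60.
Total interest on Offer Y = 48 × $6,952.60 − $286,000 = $47,724.80.
Offer X is lower by $4,759.20.

Offer X by $4,760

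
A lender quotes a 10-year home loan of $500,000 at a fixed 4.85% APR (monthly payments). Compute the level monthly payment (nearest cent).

$5,266.69

Monthly rate = 4.85%/12 = 0.0040417; payment = 500,000 × 0.0040417 / (1 − (1+0.0040417)^−120) = $5,266.69.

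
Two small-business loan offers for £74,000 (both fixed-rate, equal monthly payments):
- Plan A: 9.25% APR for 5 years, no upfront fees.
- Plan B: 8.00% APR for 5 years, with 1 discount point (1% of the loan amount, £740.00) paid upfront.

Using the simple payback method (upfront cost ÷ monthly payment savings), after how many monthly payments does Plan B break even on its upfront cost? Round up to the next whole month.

17 months

Plan A: at 9.25% the monthly rate is 0.0077083, so the payment is 74,000 × 0.0077083 / (1 − 1.0077083^−60) = £1,545.11.
Plan B: at 8.00% the monthly rate is 0.0066667, so the payment is 74,000 × 0.0066667 / (1 − 1.0066667^−60) = £1,500.45.
Monthly savings = £1,545.11 − £1,500.45 = £44.66.
Break-even = £740.00 / £44.66 = 16.57 → 17 months.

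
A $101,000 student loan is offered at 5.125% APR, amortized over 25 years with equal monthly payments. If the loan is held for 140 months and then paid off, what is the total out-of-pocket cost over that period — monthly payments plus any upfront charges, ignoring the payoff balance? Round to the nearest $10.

Monthly rate = 5.125%/12 = 0.0042708; payment = 101,000 × 0.0042708 / (1 − (1+0.0042708)^−300) = $597.81.
Total outlay = 140 × $597.81 = $83,693.40.

$83,690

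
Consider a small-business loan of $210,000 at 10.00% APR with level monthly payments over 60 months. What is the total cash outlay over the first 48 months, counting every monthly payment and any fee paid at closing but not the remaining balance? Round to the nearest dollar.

$214,170

Monthly rate = 10%/12 = 0.0083333; payment = 210,000 × 0.0083333 / (1 − (1+0.0083333)^−60) = $4,461.88.
Total outlay = 48 × $4,461.88 = $214,170.24.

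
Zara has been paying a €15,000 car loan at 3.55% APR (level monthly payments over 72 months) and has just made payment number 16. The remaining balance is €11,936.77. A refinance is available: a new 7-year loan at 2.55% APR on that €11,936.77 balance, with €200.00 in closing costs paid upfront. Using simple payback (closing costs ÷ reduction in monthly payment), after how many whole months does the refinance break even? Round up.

Current payment = 15,000 × 3.55%/12 / (1 − (1+0.0029583)^−72) = €231.61.
Refinanced payment = 11,936.77 × 0.0021250 / (1 − (1+0.0021250)^−84) = €155.31.
Monthly savings = €231.61 − €155.31 = €76.30.
Break-even = €200.00 / €76.30 = 2.62 → 3 months.

3 months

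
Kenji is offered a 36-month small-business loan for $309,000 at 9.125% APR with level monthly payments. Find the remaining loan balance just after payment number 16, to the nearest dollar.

$182,002

With monthly rate i = 9.125%/12 = 0.0076042, the balance after k of n payments is P · [(1+i)^n − (1+i)^k] / [(1+i)^n − 1].
(1+0.0076042)^36 = 1.31352508 and (1+0.0076042)^16 = 1.12885790, so the balance is 309,000 × (1.31352508 − 1.12885790) / (1.31352508 − 1) = $182,001.90.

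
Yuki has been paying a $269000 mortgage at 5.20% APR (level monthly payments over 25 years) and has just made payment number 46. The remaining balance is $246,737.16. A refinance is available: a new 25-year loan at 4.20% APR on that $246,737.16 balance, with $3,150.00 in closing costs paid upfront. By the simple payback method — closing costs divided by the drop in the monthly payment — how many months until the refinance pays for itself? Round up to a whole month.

Current payment = 269,000 × 5.2%/12 / (1 − (1+0.0043333)^−300) = $1,604.05.
Refinanced payment = 246,737.16 × 0.0035000 / (1 − (1+0.0035000)^−300) = $1,329.77.
Monthly savings = $1,604.05 − $1,329.77 = $274.28.
Break-even = $3,150.00 / $274.28 = 11.48 → 12 months.

12 months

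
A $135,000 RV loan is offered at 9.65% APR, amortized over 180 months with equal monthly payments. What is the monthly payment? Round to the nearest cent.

$1,421.95

At 9.65% the monthly rate is 0.0080417, so the payment is 135,000 × 0.0080417 / (1 − 1.0080417^−180) = $1,421.95.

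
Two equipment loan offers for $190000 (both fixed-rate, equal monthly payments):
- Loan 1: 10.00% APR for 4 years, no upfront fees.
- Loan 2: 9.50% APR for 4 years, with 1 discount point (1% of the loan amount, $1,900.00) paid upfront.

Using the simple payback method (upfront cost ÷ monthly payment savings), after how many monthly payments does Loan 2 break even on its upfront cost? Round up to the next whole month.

42 months

Loan 1: at 10.00% the monthly rate is 0.0083333, so the payment is 190,000 × 0.0083333 / (1 − 1.0083333^−48) = $4,818.89.
Loan 2: monthly rate = 9.5%/12 = 0.0079167; payment = 190,000 × 0.0079167 / (1 − (1+0.0079167)^−48) = $4,773.40.
Monthly savings = $4,818.89 − $4,773.40 = $45.49.
Break-even = $1,900.00 / $45.49 = 41.77 → 42 months.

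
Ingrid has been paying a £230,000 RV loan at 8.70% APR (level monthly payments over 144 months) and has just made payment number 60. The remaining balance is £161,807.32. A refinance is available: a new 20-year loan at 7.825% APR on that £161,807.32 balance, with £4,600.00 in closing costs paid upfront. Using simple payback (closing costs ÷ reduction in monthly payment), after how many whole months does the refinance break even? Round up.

Current payment = 230,000 × 8.7%/12 / (1 − (1+0.0072500)^−144) = £2,578.76.
Refinanced payment = 161,807.32 × 0.0065208 / (1 − (1+0.0065208)^−240) = £1,335.85.
Monthly savings = £2,578.76 − £1,335.85 = £1,242.91.
Break-even = £4,600.00 / £1,242.91 = 3.70 → 4 months.

4 months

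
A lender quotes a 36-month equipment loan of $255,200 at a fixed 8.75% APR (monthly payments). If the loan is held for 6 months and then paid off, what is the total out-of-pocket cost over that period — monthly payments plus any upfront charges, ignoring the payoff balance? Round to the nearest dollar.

$48,514

At 8.75% the monthly rate is 0.0072917, so the payment is 255,200 × 0.0072917 / (1 − 1.0072917^−36) = $8,085.63.
Total outlay = 6 × $8,085.63 = $48,513.78.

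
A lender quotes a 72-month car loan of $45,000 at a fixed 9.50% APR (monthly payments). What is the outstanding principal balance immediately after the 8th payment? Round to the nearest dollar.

With monthly rate i = 9.5%/12 = 0.0079167, the balance after k of n payments is P · [(1+i)^n − (1+i)^k] / [(1+i)^n − 1].
(1+0.0079167)^72 = 1.76430278 and (1+0.0079167)^8 = 1.06511626, so the balance is 45,000 × (1.76430278 − 1.06511626) / (1.76430278 − 1) = $41,166.14.

$41,166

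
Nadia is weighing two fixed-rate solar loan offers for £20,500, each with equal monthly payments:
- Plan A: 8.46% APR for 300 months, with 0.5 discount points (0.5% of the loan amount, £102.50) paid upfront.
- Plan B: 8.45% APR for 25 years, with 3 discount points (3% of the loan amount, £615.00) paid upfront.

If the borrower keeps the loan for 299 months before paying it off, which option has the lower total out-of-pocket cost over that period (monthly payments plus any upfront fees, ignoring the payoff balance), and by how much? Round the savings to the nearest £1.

Plan A: at 8.46% the monthly rate is 0.0070500, so the payment is 20,500 × 0.0070500 / (1 − 1.0070500^−300) = £164.52.
Plan B: at 8.45% the monthly rate is 0.0070417, so the payment is 20,500 × 0.0070417 / (1 − 1.0070417^−300) = £164.38.
Over 299 months: Plan A costs 299 × £164.52 + £102.50 = £49,293.98; Plan B costs 299 × £164.38 + £615.00 = £49,764.62.
Plan A is cheaper by £49,764.62 − £49,293.98 = £470.64.

Plan A by £471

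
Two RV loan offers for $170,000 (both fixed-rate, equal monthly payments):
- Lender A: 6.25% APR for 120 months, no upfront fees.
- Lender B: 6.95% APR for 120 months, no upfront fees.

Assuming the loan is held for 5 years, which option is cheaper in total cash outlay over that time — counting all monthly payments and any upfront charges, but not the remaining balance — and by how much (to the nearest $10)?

Lender A by $3,640

Lender A: monthly rate = 6.25%/12 = 0.0052083; payment = 170,000 × 0.0052083 / (1 − (1+0.0052083)^−120) = $1,908.76.
Lender B: monthly rate = 6.95%/12 = 0.0057917; payment = 170,000 × 0.0057917 / (1 − (1+0.0057917)^−120) = $1,969.47.
Over 60 months: Lender A costs 60 × $1,908.76 = $114,525.60; Lender B costs 60 × $1,969.47 = $118,168.20.
Lender A is cheaper by $118,168.20 − $114,525.60 = $3,642.60.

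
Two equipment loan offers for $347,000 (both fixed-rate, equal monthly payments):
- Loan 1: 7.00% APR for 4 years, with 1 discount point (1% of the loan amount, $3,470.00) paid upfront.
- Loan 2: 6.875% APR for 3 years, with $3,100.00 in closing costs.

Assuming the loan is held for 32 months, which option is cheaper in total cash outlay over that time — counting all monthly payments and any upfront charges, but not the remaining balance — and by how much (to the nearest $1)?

Loan 1: monthly rate = 7%/12 = 0.0058333; payment = 347,000 × 0.0058333 / (1 − (1+0.0058333)^−48) = $8,309.35.
Loan 2: monthly rate = 6.875%/12 = 0.0057292; payment = 347,000 × 0.0057292 / (1 − (1+0.0057292)^−36) = $10,694.53.
Over 32 months: Loan 1 costs 32 × $8,309.35 + $3,470.00 = $269,369.20; Loan 2 costs 32 × $10,694.53 + $3,100.00 = $345,324.96.
Loan 1 is cheaper by $345,324.96 − $269,369.20 = $75,955.76.

Loan 1 by $75,956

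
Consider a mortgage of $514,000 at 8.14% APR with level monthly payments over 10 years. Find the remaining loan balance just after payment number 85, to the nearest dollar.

$194,894

With monthly rate i = 8.14%/12 = 0.0067833, the balance after k of n payments is P · [(1+i)^n − (1+i)^k] / [(1+i)^n − 1].
(1+0.0067833)^120 = 2.25072324 and (1+0.0067833)^85 = 1.77648475, so the balance is 514,000 × (2.25072324 − 1.77648475) / (2.25072324 − 1) = $194,894.10.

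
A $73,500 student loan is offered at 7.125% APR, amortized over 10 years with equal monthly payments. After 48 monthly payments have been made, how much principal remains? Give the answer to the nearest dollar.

With monthly rate i = 7.125%/12 = 0.0059375, the balance after k of n payments is P · [(1+i)^n − (1+i)^k] / [(1+i)^n − 1].
(1+0.0059375)^120 = 2.03479098 and (1+0.0059375)^48 = 1.32864183, so the balance is 73,500 × (2.03479098 − 1.32864183) / (2.03479098 − 1) = $50,156.95.

$50,157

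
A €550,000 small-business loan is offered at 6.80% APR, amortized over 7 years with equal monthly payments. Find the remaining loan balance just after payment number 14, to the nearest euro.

€475,464

With monthly rate i = 6.8%/12 = 0.0056667, the balance after k of n payments is P · [(1+i)^n − (1+i)^k] / [(1+i)^n − 1].
(1+0.0056667)^84 = 1.60746179 and (1+0.0056667)^14 = 1.08232272, so the balance is 550,000 × (1.60746179 − 1.08232272) / (1.60746179 − 1) = €475,464.45.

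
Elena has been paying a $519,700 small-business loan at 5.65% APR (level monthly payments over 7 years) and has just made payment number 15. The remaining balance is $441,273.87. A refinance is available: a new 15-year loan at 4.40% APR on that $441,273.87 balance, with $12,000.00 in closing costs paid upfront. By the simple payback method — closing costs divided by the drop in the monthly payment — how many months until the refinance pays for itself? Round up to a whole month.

Current payment = 519,700 × 5.65%/12 / (1 − (1+0.0047083)^−84) = $7,505.17.
Refinanced payment = 441,273.87 × 0.0036667 / (1 − (1+0.0036667)^−180) = $3,353.21.
Monthly savings = $7,505.17 − $3,353.21 = $4,151.96.
Break-even = $12,000.00 / $4,151.96 = 2.89 → 3 months.

3 months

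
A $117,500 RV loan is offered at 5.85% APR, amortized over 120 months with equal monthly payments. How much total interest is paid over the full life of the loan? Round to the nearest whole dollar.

Monthly rate = 5.85%/12 = 0.0048750; payment = 117,500 × 0.0048750 / (1 − (1+0.0048750)^−120) = $1,295.66.
Total paid = 120 × $1,295.66 = $155,479.20; interest = $155,479.20 − $117,500 = $37,979.20.

$37,979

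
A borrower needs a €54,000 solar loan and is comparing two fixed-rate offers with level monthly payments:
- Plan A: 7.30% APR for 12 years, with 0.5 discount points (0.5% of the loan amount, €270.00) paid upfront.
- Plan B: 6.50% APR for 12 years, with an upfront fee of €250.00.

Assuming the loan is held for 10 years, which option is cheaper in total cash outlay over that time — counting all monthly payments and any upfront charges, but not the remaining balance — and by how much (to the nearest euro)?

Plan A: monthly rate = 7.3%/12 = 0.0060833; payment = 54,000 × 0.0060833 / (1 − (1+0.0060833)^−144) = €564.00.
Plan B: monthly rate = 6.5%/12 = 0.0054167; payment = 54,000 × 0.0054167 / (1 − (1+0.0054167)^−144) = €541.04.
Over 120 months: Plan A costs 120 × €564.00 + €270.00 = €67,950.00; Plan B costs 120 × €541.04 + €250.00 = €65,174.80.
Plan B is cheaper by €67,950.00 − €65,174.80 = €2,775.20.

Plan B by €2,775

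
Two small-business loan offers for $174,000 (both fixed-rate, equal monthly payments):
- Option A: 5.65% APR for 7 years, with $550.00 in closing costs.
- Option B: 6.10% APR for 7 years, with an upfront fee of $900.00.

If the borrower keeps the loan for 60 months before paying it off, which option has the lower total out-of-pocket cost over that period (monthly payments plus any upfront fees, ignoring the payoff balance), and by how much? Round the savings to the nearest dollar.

Option A: monthly rate = 5.65%/12 = 0.0047083; payment = 174,000 × 0.0047083 / (1 − (1+0.0047083)^−84) = $2,512.79.
Option B: monthly rate = 6.1%/12 = 0.0050833; payment = 174,000 × 0.0050833 / (1 − (1+0.0050833)^−84) = $2,550.24.
Over 60 months: Option A costs 60 × $2,512.79 + $550.00 = $151,317.40; Option B costs 60 × $2,550.24 + $900.00 = $153,914.40.
Option A is cheaper by $153,914.40 − $151,317.40 = $2,597.00.

Option A by $2,597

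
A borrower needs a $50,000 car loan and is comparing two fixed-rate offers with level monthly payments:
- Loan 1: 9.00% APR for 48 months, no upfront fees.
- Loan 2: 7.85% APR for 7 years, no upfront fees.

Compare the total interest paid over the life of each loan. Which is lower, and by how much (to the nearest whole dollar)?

Loan 1 by $5,425

Loan 1: monthly rate = 9%/12 = 0.0075000; payment = 50,000 × 0.0075000 / (1 − (1+0.0075000)^−48) = $1,244.25.
Total interest on Loan 1 = 48 × $1,244.25 − $50,000 = $9,724.00.
Loan 2: at 7.85% the monthly rate is 0.0065417, so the payment is 50,000 × 0.0065417 / (1 − 1.0065417^−84) = $775.58.
Total interest on Loan 2 = 84 × $775.58 − $50,000 = $15,148.72.
Loan 1 is lower by $5,424.72.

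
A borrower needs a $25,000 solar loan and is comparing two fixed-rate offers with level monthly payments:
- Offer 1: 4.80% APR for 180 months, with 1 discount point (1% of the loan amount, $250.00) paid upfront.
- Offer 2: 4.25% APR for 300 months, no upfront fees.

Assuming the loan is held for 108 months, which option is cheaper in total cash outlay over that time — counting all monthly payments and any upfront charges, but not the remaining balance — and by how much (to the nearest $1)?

Offer 1: monthly rate = 4.8%/12 = 0.0040000; payment = 25,000 × 0.0040000 / (1 − (1+0.0040000)^−180) = $195.10.
Offer 2: monthly rate = 4.25%/12 = 0.0035417; payment = 25,000 × 0.0035417 / (1 − (1+0.0035417)^−300) = $135.43.
Over 108 months: Offer 1 costs 108 × $195.10 + $250.00 = $21,320.80; Offer 2 costs 108 × $135.43 = $14,626.44.
Offer 2 is cheaper by $21,320.80 − $14,626.44 = $6,694.36.

Offer 2 by $6,694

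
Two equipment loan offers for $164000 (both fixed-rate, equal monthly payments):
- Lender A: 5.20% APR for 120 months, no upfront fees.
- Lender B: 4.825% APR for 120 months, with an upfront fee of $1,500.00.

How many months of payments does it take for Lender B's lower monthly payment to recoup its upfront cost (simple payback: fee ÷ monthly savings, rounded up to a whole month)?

Lender A: at 5.20% the monthly rate is 0.0043333, so the payment is 164,000 × 0.0043333 / (1 − 1.0043333^−120) = $1,755.55.
Lender B: at 4.825% the monthly rate is 0.0040208, so the payment is 164,000 × 0.0040208 / (1 − 1.0040208^−120) = $1,725.48.
Monthly savings = $1,755.55 − $1,725.48 = $30.07.
Break-even = $1,500.00 / $30.07 = 49.88 → 50 months.

50 months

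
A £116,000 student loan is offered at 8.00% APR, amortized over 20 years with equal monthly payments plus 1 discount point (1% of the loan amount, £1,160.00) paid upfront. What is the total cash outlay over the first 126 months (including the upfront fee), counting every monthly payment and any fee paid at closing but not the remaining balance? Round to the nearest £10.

£123,410

At 8.00% the monthly rate is 0.0066667, so the payment is 116,000 × 0.0066667 / (1 − 1.0066667^−240) = £970.27.
Total outlay = 126 × £970.27 + £1,160.00 = £123,414.02.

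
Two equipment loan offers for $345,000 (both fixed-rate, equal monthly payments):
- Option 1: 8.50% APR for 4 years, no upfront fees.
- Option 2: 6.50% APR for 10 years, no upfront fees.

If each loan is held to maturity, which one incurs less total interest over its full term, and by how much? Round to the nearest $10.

Option 1: at 8.50% the monthly rate is 0.0070833, so the payment is 345,000 × 0.0070833 / (1 − 1.0070833^−48) = $8,503.66.
Total interest on Option 1 = 48 × $8,503.66 − $345,000 = $63,175.68.
Option 2: monthly rate = 6.5%/12 = 0.0054167; payment = 345,000 × 0.0054167 / (1 − (1+0.0054167)^−120) = $3,917.41.
Total interest on Option 2 = 120 × $3,917.41 − $345,000 = $125,089.20.
Option 1 is lower by $61,913.52.

Option 1 by $61,910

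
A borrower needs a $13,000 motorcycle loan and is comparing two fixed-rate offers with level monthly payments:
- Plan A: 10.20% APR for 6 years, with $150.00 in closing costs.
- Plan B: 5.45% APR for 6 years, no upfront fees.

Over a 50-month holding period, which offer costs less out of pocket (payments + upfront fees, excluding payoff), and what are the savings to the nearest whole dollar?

Plan B by $1,653

Plan A: monthly rate = 10.2%/12 = 0.0085000; payment = 13,000 × 0.0085000 / (1 − (1+0.0085000)^−72) = $242.15.
Plan B: at 5.45% the monthly rate is 0.0045417, so the payment is 13,000 × 0.0045417 / (1 − 1.0045417^−72) = $212.09.
Over 50 months: Plan A costs 50 × $242.15 + $150.00 = $12,257.50; Plan B costs 50 × $212.09 = $10,604.50.
Plan B is cheaper by $12,257.50 − $10,604.50 = $1,653.00.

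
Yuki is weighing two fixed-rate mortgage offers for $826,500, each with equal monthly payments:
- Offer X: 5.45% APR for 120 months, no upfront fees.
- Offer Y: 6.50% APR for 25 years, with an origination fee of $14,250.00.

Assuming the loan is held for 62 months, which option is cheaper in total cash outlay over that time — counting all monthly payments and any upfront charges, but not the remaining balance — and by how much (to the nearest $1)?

Offer Y by $194,606

Offer X: at 5.45% the monthly rate is 0.0045417, so the payment is 826,500 × 0.0045417 / (1 − 1.0045417^−120) = $8,949.23.
Offer Y: monthly rate = 6.5%/12 = 0.0054167; payment = 826,500 × 0.0054167 / (1 − (1+0.0054167)^−300) = $5,580.59.
Over 62 months: Offer X costs 62 × $8,949.23 = $554,852.26; Offer Y costs 62 × $5,580.59 + $14,250.00 = $360,246.58.
Offer Y is cheaper by $554,852.26 − $360,246.58 = $194,605.68.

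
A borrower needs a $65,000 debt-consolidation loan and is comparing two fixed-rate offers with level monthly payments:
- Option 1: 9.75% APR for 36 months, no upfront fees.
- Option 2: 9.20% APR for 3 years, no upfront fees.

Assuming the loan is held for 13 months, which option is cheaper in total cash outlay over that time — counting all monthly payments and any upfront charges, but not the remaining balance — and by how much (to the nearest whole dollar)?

Option 2 by $217

Option 1: at 9.75% the monthly rate is 0.0081250, so the payment is 65,000 × 0.0081250 / (1 − 1.0081250^−36) = $2,089.75.
Option 2: at 9.20% the monthly rate is 0.0076667, so the payment is 65,000 × 0.0076667 / (1 − 1.0076667^−36) = $2,073.04.
Over 13 months: Option 1 costs 13 × $2,089.75 = $27,166.75; Option 2 costs 13 × $2,073.04 = $26,949.52.
Option 2 is cheaper by $27,166.75 − $26,949.52 = $217.23.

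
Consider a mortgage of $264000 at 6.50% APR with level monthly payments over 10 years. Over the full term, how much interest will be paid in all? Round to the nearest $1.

At 6.50% the monthly rate is 0.0054167, so the payment is 264,000 × 0.0054167 / (1 − 1.0054167^−120) = $2,997.67.
Total paid = 120 × $2,997.67 = $359,720.40; interest = $359,720.40 − $264,000 = $95,720.40.

$95,720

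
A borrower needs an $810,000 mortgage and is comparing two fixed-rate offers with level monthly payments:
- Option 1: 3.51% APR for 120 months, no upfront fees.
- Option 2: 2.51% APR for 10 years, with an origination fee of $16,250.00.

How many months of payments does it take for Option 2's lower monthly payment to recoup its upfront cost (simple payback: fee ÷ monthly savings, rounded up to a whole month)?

44 months

Option 1: monthly rate = 3.51%/12 = 0.0029250; payment = 810,000 × 0.0029250 / (1 − (1+0.0029250)^−120) = $8,013.55.
Option 2: at 2.51% the monthly rate is 0.0020917, so the payment is 810,000 × 0.0020917 / (1 − 1.0020917^−120) = $7,639.55.
Monthly savings = $8,013.55 − $7,639.55 = $374.00.
Break-even = $16,250.00 / $374.00 = 43.45 → 44 months.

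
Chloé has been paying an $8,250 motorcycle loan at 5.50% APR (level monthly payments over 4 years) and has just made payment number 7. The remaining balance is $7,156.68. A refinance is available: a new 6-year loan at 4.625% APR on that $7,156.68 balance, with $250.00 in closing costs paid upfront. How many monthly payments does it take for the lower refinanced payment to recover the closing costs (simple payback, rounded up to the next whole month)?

4 months

Current payment = 8,250 × 5.5%/12 / (1 − (1+0.0045833)^−48) = $191.87.
Refinanced payment = 7,156.68 × 0.0038542 / (1 − (1+0.0038542)^−72) = $114.02.
Monthly savings = $191.87 − $114.02 = $77.85.
Break-even = $250.00 / $77.85 = 3.21 → 4 months.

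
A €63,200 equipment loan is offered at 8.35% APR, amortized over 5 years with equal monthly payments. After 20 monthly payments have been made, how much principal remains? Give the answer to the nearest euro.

€44,978

With monthly rate i = 8.35%/12 = 0.0069583, the balance after k of n payments is P · [(1+i)^n − (1+i)^k] / [(1+i)^n − 1].
(1+0.0069583)^60 = 1.51596796 and (1+0.0069583)^20 = 1.14876186, so the balance is 63,200 × (1.51596796 − 1.14876186) / (1.51596796 − 1) = €44,978.42.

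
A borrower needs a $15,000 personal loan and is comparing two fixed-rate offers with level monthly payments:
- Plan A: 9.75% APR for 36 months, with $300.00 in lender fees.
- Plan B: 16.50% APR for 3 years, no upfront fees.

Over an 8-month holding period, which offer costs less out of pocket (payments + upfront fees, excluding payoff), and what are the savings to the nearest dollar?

Plan A by $91

Plan A: monthly rate = 9.75%/12 = 0.0081250; payment = 15,000 × 0.0081250 / (1 − (1+0.0081250)^−36) = $482.25.
Plan B: monthly rate = 16.5%/12 = 0.0137500; payment = 15,000 × 0.0137500 / (1 − (1+0.0137500)^−36) = $531.07.
Over 8 months: Plan A costs 8 × $482.25 + $300.00 = $4,158.00; Plan B costs 8 × $531.07 = $4,248.56.
Plan A is cheaper by $4,248.56 − $4,158.00 = $90.56.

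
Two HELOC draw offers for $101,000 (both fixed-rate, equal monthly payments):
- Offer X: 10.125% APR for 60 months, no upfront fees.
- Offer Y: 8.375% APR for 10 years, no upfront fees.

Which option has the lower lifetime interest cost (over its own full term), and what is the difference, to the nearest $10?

Offer X by $20,330

Offer X: monthly rate = 10.125%/12 = 0.0084375; payment = 101,000 × 0.0084375 / (1 − (1+0.0084375)^−60) = $2,152.17.
Total interest on Offer X = 60 × $2,152.17 − $101,000 = $28,130.20.
Offer Y: monthly rate = 8.375%/12 = 0.0069792; payment = 101,000 × 0.0069792 / (1 − (1+0.0069792)^−120) = $1,245.51.
Total interest on Offer Y = 120 × $1,245.51 − $101,000 = $48,461.20.
Offer X is lower by $20,331.00.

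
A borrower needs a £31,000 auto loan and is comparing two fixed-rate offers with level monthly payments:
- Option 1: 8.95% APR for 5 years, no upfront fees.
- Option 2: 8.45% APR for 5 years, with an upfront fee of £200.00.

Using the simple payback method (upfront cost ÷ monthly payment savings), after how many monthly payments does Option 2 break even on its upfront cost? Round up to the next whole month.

27 months

Option 1: at 8.95% the monthly rate is 0.0074583, so the payment is 31,000 × 0.0074583 / (1 − 1.0074583^−60) = £642.76.
Option 2: monthly rate = 8.45%/12 = 0.0070417; payment = 31,000 × 0.0070417 / (1 − (1+0.0070417)^−60) = £635.27.
Monthly savings = £642.76 − £635.27 = £7.49.
Break-even = £200.00 / £7.49 = 26.70 → 27 months.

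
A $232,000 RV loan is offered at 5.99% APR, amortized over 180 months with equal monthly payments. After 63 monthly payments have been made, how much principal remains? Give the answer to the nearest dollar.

With monthly rate i = 5.99%/12 = 0.0049917, the balance after k of n payments is P · [(1+i)^n − (1+i)^k] / [(1+i)^n − 1].
(1+0.0049917)^180 = 2.45043345 and (1+0.0049917)^63 = 1.36846918, so the balance is 232,000 × (2.45043345 − 1.36846918) / (2.45043345 − 1) = $173,062.55.

$173,063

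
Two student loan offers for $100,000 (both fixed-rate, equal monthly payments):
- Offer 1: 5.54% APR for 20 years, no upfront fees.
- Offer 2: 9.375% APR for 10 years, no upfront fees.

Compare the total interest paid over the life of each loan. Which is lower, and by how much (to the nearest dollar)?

Offer 2 by $11,179

Offer 1: monthly rate = 5.54%/12 = 0.0046167; payment = 100,000 × 0.0046167 / (1 − (1+0.0046167)^−240) = $690.15.
Total interest on Offer 1 = 240 × $690.15 − $100,000 = $65,636.00.
Offer 2: at 9.375% the monthly rate is 0.0078125, so the payment is 100,000 × 0.0078125 / (1 − 1.0078125^−120) = $1,287.14.
Total interest on Offer 2 = 120 × $1,287.14 − $100,000 = $54,456.80.
Offer 2 is lower by $11,179.20.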